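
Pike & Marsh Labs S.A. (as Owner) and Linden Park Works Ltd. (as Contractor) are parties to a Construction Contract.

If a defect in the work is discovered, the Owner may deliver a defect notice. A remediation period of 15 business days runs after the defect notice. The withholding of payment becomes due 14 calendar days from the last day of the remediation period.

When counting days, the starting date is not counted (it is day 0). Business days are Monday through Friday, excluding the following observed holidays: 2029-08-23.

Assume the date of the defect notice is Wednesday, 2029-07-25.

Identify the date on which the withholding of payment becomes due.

From Wednesday, 2029-07-25, 15 business days (Jul 26, Jul 27, Jul 30, Jul 31, …, Aug 13, Aug 14, Aug 15, skipping weekends) brings us to Wednesday, 2029-08-15, which is the last day of the remediation period.
The date on which the withholding of payment becomes due: 2029-08-15 + 14 days = 2029-08-29.

2029-08-29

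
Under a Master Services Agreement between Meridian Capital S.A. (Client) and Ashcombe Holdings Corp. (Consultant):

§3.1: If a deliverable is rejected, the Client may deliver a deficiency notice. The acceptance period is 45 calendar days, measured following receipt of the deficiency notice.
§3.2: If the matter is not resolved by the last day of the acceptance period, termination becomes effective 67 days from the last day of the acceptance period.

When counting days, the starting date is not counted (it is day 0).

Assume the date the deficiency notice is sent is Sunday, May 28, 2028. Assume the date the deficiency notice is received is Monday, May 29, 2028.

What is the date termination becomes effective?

September 18, 2028

The last day of the acceptance period: May 29, 2028 + 45 days = July 13, 2028.
The date termination becomes effective: July 13, 2028 + 67 days = September 18, 2028.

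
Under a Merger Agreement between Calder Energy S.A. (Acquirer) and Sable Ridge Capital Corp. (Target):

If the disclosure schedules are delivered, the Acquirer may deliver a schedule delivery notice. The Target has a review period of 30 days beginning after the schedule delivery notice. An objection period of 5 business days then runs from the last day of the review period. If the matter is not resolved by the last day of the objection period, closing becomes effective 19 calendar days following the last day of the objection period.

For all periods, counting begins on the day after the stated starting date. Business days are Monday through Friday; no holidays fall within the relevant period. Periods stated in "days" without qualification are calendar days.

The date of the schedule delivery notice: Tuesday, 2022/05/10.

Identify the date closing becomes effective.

2022/07/05

The last day of the review period: 30 calendar days after 2022/05/10 is 2022/06/09.
The last day of the objection period: counting 5 business days from Thursday, 2022/06/09 (Jun 10, Jun 13, Jun 14, Jun 15, Jun 16, skipping weekends) reaches Thursday, 2022/06/16.
The date closing becomes effective: 19 calendar days after 2022/06/16 is 2022/07/05.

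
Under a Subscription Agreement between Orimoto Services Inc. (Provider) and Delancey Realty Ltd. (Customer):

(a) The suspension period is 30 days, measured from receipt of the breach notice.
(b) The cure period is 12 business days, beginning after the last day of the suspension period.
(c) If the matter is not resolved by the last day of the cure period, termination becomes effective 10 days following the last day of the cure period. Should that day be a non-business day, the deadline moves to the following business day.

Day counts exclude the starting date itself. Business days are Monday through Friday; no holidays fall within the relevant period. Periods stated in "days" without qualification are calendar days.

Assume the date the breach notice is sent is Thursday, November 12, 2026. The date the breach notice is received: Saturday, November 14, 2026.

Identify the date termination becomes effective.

January 11, 2027

The last day of the suspension period: 30 calendar days after November 14, 2026 is December 14, 2026.
The last day of the cure period: counting 12 business days from Monday, December 14, 2026 (Dec 15, Dec 16, Dec 17, Dec 18, …, Dec 28, Dec 29, Dec 30, skipping weekends) reaches Wednesday, December 30, 2026.
Adding 10 calendar days to December 30, 2026 gives January 9, 2027, which is the date termination becomes effective. That falls on a Saturday, so it rolls to the next business day, Monday, January 11, 2027.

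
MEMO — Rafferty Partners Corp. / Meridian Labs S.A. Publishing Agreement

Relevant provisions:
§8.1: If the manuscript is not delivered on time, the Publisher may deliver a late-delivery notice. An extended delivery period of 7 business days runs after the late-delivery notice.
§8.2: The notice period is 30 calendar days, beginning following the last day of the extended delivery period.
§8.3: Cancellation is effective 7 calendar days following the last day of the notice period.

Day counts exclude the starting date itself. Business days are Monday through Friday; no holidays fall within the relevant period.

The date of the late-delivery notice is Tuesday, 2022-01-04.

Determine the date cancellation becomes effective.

The last day of the extended delivery period: counting 7 business days from Tuesday, 2022-01-04 (Jan 5, Jan 6, Jan 7, Jan 10, Jan 11, Jan 12, Jan 13, skipping weekends) reaches Thursday, 2022-01-13.
Adding 30 calendar days to 2022-01-13 gives 2022-02-12, which is the last day of the notice period.
The date cancellation becomes effective: 2022-02-12 + 7 days = 2022-02-19.

2022-02-19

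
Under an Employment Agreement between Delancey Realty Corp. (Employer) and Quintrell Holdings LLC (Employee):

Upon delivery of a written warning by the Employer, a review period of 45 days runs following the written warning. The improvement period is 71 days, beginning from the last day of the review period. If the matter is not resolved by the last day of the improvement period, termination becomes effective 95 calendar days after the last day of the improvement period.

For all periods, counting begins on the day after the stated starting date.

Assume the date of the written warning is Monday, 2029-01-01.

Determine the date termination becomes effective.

The last day of the review period: 2029-01-01 + 45 days = 2029-02-15.
Adding 71 calendar days to 2029-02-15 gives 2029-04-27, which is the last day of the improvement period.
The date termination becomes effective: 95 calendar days after 2029-04-27 is 2029-07-31.

2029-07-31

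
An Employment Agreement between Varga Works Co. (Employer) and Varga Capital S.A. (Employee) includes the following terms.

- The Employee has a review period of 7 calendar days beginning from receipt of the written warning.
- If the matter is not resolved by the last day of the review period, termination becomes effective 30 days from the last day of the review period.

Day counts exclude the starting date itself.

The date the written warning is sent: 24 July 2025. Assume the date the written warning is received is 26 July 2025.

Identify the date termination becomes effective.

Adding 7 calendar days to 26 July 2025 gives 2 August 2025, which is the last day of the review period.
Adding 30 calendar days to 2 August 2025 gives 1 September 2025, which is the date termination becomes effective.

1 September 2025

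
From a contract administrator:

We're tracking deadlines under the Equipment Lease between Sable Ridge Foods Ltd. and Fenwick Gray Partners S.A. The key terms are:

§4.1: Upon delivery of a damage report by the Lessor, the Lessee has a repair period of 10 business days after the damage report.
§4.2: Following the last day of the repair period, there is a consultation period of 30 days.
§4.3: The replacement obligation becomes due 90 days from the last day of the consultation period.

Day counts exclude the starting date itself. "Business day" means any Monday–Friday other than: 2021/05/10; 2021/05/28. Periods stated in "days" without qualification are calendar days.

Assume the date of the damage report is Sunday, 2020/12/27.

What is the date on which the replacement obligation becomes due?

The last day of the repair period: counting 10 business days from Sunday, 2020/12/27 (Dec 28, Dec 29, Dec 30, Dec 31, Jan 1, Jan 4, Jan 5, Jan 6, Jan 7, Jan 8, skipping weekends) reaches Friday, 2021/01/08.
The last day of the consultation period: 2021/01/08 + 30 days = 2021/02/07.
The date on which the replacement obligation becomes due: 2021/02/07 + 90 days = 2021/05/08.

2021/05/08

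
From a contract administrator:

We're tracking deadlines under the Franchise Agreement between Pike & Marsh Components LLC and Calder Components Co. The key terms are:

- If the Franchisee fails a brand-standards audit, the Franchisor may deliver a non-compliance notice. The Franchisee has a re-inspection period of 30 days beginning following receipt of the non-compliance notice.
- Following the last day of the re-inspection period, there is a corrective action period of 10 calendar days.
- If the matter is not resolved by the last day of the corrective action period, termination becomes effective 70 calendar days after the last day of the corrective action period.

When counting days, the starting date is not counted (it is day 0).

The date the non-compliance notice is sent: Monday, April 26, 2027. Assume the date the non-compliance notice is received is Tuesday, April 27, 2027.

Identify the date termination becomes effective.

August 15, 2027

The last day of the re-inspection period: 30 calendar days after April 27, 2027 is May 27, 2027.
Adding 10 calendar days to May 27, 2027 gives June 6, 2027, which is the last day of the corrective action period.
The date termination becomes effective: 70 calendar days after June 6, 2027 is August 15, 2027.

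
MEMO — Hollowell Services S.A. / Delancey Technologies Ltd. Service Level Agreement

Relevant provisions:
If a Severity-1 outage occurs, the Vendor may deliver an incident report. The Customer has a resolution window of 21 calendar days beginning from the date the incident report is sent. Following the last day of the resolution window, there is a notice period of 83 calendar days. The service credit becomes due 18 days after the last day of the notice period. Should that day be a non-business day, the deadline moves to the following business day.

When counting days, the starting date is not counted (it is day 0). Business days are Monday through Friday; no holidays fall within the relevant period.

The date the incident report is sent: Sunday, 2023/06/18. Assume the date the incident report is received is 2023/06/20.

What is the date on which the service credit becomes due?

2023/10/18

Adding 21 calendar days to 2023/06/18 gives 2023/07/09, which is the last day of the resolution window.
Adding 83 calendar days to 2023/07/09 gives 2023/09/30, which is the last day of the notice period.
Adding 18 calendar days to 2023/09/30 gives 2023/10/18, which is the date on which the service credit becomes due. 2023/10/18 is a Wednesday, so no roll-forward applies.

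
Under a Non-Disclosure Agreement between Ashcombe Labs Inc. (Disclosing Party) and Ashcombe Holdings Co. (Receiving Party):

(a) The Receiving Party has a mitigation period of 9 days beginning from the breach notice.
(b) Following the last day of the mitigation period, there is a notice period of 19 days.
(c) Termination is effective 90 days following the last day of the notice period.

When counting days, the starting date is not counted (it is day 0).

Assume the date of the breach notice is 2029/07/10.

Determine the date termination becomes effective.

2029/11/05

The last day of the mitigation period: 9 calendar days after 2029/07/10 is 2029/07/19.
Adding 19 calendar days to 2029/07/19 gives 2029/08/07, which is the last day of the notice period.
The date termination becomes effective: 2029/08/07 + 90 days = 2029/11/05.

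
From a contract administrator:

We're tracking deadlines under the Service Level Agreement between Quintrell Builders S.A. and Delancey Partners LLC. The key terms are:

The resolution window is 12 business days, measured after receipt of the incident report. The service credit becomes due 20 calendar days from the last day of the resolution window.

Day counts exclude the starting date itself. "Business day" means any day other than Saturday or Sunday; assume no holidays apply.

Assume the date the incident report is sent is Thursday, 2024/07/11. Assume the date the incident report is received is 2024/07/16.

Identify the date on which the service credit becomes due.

The last day of the resolution window: counting 12 business days from Tuesday, 2024/07/16 (Jul 17, Jul 18, Jul 19, Jul 22, …, Jul 30, Jul 31, Aug 1, skipping weekends) reaches Thursday, 2024/08/01.
The date on which the service credit becomes due: 2024/08/01 + 20 days = 2024/08/21.

2024/08/21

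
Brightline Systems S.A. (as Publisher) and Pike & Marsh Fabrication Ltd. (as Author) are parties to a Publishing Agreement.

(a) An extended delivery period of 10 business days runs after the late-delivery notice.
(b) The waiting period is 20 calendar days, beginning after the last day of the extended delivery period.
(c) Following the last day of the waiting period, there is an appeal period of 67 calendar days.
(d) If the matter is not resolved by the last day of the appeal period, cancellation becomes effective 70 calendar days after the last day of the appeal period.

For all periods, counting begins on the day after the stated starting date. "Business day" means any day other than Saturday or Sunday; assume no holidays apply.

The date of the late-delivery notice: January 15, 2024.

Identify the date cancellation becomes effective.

From Monday, January 15, 2024, 10 business days (Jan 16, Jan 17, Jan 18, Jan 19, Jan 22, Jan 23, Jan 24, Jan 25, Jan 26, Jan 29, skipping weekends) brings us to Monday, January 29, 2024, which is the last day of the extended delivery period.
The last day of the waiting period: January 29, 2024 + 20 days = February 18, 2024.
The last day of the appeal period: 67 calendar days after February 18, 2024 is April 25, 2024.
Adding 70 calendar days to April 25, 2024 gives July 4, 2024, which is the date cancellation becomes effective.

July 4, 2024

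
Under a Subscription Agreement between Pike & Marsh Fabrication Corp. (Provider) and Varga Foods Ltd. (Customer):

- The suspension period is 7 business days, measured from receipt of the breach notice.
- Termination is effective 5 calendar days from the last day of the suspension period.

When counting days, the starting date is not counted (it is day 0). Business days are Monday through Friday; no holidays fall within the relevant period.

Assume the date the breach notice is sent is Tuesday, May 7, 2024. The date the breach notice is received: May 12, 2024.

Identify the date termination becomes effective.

May 26, 2024

From Sunday, May 12, 2024, 7 business days (May 13, May 14, May 15, May 16, May 17, May 20, May 21, skipping weekends) brings us to Tuesday, May 21, 2024, which is the last day of the suspension period.
The date termination becomes effective: 5 calendar days after May 21, 2024 is May 26, 2024.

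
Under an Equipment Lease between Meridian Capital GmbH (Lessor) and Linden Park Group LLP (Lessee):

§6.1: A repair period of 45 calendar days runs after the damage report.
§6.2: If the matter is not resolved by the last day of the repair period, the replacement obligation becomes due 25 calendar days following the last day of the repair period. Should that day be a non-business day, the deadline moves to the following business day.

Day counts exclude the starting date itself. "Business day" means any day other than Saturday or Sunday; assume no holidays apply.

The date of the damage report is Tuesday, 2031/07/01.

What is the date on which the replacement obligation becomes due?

2031/09/09

Adding 45 calendar days to 2031/07/01 gives 2031/08/15, which is the last day of the repair period.
Adding 25 calendar days to 2031/08/15 gives 2031/09/09, which is the date on which the replacement obligation becomes due. 2031/09/09 is a Tuesday, so no roll-forward applies.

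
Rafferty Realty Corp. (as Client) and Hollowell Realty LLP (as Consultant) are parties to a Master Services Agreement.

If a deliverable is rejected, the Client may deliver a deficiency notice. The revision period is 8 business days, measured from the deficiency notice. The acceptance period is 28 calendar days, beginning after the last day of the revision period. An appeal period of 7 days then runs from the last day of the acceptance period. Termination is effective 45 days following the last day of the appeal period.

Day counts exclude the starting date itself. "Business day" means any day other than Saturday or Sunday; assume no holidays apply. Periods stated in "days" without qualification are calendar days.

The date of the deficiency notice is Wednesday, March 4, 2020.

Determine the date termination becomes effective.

June 4, 2020

From Wednesday, March 4, 2020, 8 business days (Mar 5, Mar 6, Mar 9, Mar 10, Mar 11, Mar 12, Mar 13, Mar 16, skipping weekends) brings us to Monday, March 16, 2020, which is the last day of the revision period.
Adding 28 calendar days to March 16, 2020 gives April 13, 2020, which is the last day of the acceptance period.
The last day of the appeal period: April 13, 2020 + 7 days = April 20, 2020.
Adding 45 calendar days to April 20, 2020 gives June 4, 2020, which is the date termination becomes effective.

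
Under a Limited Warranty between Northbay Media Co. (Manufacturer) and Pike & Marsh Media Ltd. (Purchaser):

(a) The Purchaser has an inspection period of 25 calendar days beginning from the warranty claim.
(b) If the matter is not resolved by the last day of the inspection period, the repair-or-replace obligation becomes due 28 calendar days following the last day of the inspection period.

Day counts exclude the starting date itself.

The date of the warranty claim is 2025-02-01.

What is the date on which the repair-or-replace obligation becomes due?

The last day of the inspection period: 2025-02-01 + 25 days = 2025-02-26.
The date on which the repair-or-replace obligation becomes due: 28 calendar days after 2025-02-26 is 2025-03-26.

2025-03-26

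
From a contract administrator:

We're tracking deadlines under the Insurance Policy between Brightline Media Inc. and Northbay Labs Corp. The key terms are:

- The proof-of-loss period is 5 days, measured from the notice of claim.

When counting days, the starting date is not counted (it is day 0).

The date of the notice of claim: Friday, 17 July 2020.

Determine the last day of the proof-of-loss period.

22 July 2020

Adding 5 calendar days to 17 July 2020 gives 22 July 2020, which is the last day of the proof-of-loss period.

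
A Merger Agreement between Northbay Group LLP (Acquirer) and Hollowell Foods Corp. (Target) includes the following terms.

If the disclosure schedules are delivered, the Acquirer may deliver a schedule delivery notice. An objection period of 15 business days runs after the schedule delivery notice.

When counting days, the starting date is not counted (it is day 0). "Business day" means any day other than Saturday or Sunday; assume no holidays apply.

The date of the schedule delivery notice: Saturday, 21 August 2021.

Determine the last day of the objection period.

10 September 2021

From Saturday, 21 August 2021, 15 business days (Aug 23, Aug 24, Aug 25, Aug 26, …, Sep 8, Sep 9, Sep 10, skipping weekends) brings us to Friday, 10 September 2021, which is the last day of the objection period.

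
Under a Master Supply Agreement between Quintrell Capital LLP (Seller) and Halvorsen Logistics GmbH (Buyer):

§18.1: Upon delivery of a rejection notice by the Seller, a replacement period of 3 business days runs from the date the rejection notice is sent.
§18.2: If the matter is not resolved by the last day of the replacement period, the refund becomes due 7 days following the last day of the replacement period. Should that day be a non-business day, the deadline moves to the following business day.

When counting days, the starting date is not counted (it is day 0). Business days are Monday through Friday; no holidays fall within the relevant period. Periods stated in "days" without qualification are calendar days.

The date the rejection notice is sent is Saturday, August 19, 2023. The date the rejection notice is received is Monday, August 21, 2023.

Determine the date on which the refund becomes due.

August 30, 2023

The last day of the replacement period: 3 business days after Saturday, August 19, 2023, skipping weekends — Aug 21, Aug 22, Aug 23 — lands on Wednesday, August 23, 2023.
The date on which the refund becomes due: August 23, 2023 + 7 days = August 30, 2023. August 30, 2023 is a Wednesday, so no roll-forward applies.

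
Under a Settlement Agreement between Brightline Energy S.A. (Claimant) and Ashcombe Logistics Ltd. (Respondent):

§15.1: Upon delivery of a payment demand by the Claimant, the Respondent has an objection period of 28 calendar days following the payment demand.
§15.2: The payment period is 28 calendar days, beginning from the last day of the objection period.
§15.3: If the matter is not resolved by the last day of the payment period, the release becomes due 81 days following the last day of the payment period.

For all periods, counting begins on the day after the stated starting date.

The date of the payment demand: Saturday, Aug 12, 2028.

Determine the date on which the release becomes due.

The last day of the objection period: Aug 12, 2028 + 28 days = Sep 9, 2028.
The last day of the payment period: Sep 9, 2028 + 28 days = Oct 7, 2028.
Adding 81 calendar days to Oct 7, 2028 gives Dec 27, 2028, which is the date on which the release becomes due.

Dec 27, 2028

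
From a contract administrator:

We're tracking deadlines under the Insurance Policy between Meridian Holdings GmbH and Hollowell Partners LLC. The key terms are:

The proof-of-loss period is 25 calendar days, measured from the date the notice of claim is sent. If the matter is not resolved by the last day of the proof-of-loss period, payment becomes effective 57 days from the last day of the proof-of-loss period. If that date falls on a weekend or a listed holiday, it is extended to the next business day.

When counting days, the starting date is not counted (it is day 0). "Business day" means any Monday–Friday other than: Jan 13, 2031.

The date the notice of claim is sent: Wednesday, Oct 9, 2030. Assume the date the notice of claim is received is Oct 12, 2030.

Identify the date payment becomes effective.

The last day of the proof-of-loss period: 25 calendar days after Oct 9, 2030 is Nov 3, 2030.
The date payment becomes effective: Nov 3, 2030 + 57 days = Dec 30, 2030. Dec 30, 2030 is a Monday and is not a listed holiday, so no roll-forward applies.

Dec 30, 2030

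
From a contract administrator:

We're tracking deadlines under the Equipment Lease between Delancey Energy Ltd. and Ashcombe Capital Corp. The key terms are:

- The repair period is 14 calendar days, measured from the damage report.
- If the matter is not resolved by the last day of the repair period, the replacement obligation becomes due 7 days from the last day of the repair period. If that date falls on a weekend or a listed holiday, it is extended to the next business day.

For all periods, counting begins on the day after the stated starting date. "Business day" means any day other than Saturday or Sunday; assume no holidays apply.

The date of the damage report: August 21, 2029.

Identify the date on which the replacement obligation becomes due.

The last day of the repair period: 14 calendar days after August 21, 2029 is September 4, 2029.
The date on which the replacement obligation becomes due: September 4, 2029 + 7 days = September 11, 2029. September 11, 2029 is a Tuesday, so no roll-forward applies.

September 11, 2029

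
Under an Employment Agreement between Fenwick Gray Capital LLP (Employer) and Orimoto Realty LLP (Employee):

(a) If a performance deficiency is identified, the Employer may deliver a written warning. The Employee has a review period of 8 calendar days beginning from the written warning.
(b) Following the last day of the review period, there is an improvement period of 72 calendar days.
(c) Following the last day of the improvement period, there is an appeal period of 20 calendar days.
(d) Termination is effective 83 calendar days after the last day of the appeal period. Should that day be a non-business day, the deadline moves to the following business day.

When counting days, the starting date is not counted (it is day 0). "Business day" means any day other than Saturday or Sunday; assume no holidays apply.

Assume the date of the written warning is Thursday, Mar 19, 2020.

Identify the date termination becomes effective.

Adding 8 calendar days to Mar 19, 2020 gives Mar 27, 2020, which is the last day of the review period.
The last day of the improvement period: Mar 27, 2020 + 72 days = Jun 7, 2020.
Adding 20 calendar days to Jun 7, 2020 gives Jun 27, 2020, which is the last day of the appeal period.
Adding 83 calendar days to Jun 27, 2020 gives Sep 18, 2020, which is the date termination becomes effective. Sep 18, 2020 is a Friday, so no roll-forward applies.

Sep 18, 2020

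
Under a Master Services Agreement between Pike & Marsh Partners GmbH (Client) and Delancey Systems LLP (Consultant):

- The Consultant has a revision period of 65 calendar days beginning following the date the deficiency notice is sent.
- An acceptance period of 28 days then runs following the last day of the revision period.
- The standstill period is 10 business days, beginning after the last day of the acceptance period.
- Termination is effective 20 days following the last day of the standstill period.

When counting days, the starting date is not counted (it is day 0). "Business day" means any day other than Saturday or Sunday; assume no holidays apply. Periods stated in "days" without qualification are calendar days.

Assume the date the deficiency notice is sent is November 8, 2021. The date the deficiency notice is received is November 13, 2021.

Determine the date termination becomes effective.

March 15, 2022

Adding 65 calendar days to November 8, 2021 gives January 12, 2022, which is the last day of the revision period.
The last day of the acceptance period: January 12, 2022 + 28 days = February 9, 2022.
The last day of the standstill period: counting 10 business days from Wednesday, February 9, 2022 (Feb 10, Feb 11, Feb 14, Feb 15, Feb 16, Feb 17, Feb 18, Feb 21, Feb 22, Feb 23, skipping weekends) reaches Wednesday, February 23, 2022.
The date termination becomes effective: February 23, 2022 + 20 days = March 15, 2022.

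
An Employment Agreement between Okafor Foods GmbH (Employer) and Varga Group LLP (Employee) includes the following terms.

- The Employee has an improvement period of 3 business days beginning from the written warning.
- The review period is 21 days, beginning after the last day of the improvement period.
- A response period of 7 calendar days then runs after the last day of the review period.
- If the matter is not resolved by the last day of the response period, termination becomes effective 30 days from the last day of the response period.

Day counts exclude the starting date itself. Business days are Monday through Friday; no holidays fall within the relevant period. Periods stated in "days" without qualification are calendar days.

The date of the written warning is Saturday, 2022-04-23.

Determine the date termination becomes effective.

The last day of the improvement period: counting 3 business days from Saturday, 2022-04-23 (Apr 25, Apr 26, Apr 27, skipping weekends) reaches Wednesday, 2022-04-27.
The last day of the review period: 2022-04-27 + 21 days = 2022-05-18.
The last day of the response period: 7 calendar days after 2022-05-18 is 2022-05-25.
Adding 30 calendar days to 2022-05-25 gives 2022-06-24, which is the date termination becomes effective.

2022-06-24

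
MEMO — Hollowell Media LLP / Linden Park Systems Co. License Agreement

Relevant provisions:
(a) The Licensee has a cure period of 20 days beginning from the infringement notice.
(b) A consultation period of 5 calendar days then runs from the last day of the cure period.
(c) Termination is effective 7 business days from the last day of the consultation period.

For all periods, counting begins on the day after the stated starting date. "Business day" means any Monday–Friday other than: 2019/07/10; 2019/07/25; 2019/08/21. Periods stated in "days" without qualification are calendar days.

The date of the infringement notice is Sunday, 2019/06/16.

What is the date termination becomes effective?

Adding 20 calendar days to 2019/06/16 gives 2019/07/06, which is the last day of the cure period.
The last day of the consultation period: 5 calendar days after 2019/07/06 is 2019/07/11.
The date termination becomes effective: counting 7 business days from Thursday, 2019/07/11 (Jul 12, Jul 15, Jul 16, Jul 17, Jul 18, Jul 19, Jul 22, skipping weekends) reaches Monday, 2019/07/22.

2019/07/22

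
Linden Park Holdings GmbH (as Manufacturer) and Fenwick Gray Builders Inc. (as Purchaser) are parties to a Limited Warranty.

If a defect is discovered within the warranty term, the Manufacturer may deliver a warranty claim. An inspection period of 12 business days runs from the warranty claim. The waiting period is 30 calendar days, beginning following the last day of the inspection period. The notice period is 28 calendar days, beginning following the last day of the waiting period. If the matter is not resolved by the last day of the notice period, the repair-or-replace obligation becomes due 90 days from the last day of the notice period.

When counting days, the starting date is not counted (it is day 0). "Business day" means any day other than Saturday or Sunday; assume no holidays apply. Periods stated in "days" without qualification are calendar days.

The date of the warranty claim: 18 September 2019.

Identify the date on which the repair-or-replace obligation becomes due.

The last day of the inspection period: counting 12 business days from Wednesday, 18 September 2019 (Sep 19, Sep 20, Sep 23, Sep 24, …, Oct 2, Oct 3, Oct 4, skipping weekends) reaches Friday, 4 October 2019.
The last day of the waiting period: 4 October 2019 + 30 days = 3 November 2019.
The last day of the notice period: 3 November 2019 + 28 days = 1 December 2019.
Adding 90 calendar days to 1 December 2019 gives 29 February 2020, which is the date on which the repair-or-replace obligation becomes due.

29 February 2020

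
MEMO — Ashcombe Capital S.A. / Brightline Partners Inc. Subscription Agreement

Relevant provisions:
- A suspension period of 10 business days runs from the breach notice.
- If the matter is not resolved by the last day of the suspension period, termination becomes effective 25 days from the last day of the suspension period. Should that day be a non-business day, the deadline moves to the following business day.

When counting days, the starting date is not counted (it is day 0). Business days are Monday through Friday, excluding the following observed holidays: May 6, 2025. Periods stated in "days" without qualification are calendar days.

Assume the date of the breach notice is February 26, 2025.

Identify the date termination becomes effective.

From Wednesday, February 26, 2025, 10 business days (Feb 27, Feb 28, Mar 3, Mar 4, Mar 5, Mar 6, Mar 7, Mar 10, Mar 11, Mar 12, skipping weekends) brings us to Wednesday, March 12, 2025, which is the last day of the suspension period.
The date termination becomes effective: March 12, 2025 + 25 days = April 6, 2025. That falls on a Sunday, so it rolls to the next business day, Monday, April 7, 2025.

April 7, 2025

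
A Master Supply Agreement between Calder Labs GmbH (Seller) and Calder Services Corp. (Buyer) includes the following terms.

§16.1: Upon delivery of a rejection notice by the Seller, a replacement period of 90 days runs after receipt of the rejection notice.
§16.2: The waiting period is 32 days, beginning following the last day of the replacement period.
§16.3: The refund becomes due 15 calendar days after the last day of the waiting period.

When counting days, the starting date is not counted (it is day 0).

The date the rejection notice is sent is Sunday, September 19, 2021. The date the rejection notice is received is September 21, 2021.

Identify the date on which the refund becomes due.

The last day of the replacement period: September 21, 2021 + 90 days = December 20, 2021.
The last day of the waiting period: December 20, 2021 + 32 days = January 21, 2022.
The date on which the refund becomes due: January 21, 2022 + 15 days = February 5, 2022.

February 5, 2022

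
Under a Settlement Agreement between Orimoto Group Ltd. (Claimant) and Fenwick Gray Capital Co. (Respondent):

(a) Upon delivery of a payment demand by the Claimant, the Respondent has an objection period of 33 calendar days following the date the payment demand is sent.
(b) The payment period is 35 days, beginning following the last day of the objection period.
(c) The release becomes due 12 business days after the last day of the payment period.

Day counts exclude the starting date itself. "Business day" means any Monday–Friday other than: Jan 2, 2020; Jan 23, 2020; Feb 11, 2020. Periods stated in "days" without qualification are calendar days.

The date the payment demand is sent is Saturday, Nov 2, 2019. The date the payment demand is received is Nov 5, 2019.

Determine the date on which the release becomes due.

Jan 28, 2020

Adding 33 calendar days to Nov 2, 2019 gives Dec 5, 2019, which is the last day of the objection period.
The last day of the payment period: Dec 5, 2019 + 35 days = Jan 9, 2020.
The date on which the release becomes due: counting 12 business days from Thursday, Jan 9, 2020 (Jan 10, Jan 13, Jan 14, Jan 15, …, Jan 24, Jan 27, Jan 28, skipping weekends and the listed holiday on Jan 23) reaches Tuesday, Jan 28, 2020.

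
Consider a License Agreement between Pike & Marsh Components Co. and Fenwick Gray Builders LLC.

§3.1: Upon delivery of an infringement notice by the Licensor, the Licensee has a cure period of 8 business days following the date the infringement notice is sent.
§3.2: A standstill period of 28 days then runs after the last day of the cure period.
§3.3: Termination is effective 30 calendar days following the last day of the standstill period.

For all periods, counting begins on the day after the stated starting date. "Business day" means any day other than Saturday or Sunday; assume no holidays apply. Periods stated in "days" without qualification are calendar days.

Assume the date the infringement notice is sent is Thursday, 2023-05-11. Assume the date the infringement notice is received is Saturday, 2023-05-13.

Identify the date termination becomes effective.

From Thursday, 2023-05-11, 8 business days (May 12, May 15, May 16, May 17, May 18, May 19, May 22, May 23, skipping weekends) brings us to Tuesday, 2023-05-23, which is the last day of the cure period.
The last day of the standstill period: 28 calendar days after 2023-05-23 is 2023-06-20.
The date termination becomes effective: 30 calendar days after 2023-06-20 is 2023-07-20.

2023-07-20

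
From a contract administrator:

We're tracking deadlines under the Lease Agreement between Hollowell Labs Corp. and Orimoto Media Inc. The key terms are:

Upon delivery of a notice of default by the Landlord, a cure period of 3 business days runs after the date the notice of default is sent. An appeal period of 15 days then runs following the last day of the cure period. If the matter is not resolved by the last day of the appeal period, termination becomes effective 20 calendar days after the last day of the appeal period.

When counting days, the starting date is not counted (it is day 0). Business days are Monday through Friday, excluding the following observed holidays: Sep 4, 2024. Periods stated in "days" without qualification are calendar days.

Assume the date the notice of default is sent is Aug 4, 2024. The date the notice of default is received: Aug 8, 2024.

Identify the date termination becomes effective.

Sep 11, 2024

From Sunday, Aug 4, 2024, 3 business days (Aug 5, Aug 6, Aug 7, skipping weekends) brings us to Wednesday, Aug 7, 2024, which is the last day of the cure period.
The last day of the appeal period: Aug 7, 2024 + 15 days = Aug 22, 2024.
The date termination becomes effective: 20 calendar days after Aug 22, 2024 is Sep 11, 2024.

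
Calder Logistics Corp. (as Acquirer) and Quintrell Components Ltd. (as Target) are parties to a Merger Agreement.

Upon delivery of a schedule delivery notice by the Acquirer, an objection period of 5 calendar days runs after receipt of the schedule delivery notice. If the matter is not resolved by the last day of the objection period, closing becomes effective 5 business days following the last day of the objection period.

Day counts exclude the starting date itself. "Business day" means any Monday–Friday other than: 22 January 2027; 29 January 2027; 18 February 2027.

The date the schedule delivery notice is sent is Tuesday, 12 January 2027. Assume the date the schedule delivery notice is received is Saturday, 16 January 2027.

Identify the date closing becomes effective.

The last day of the objection period: 16 January 2027 + 5 days = 21 January 2027.
The date closing becomes effective: counting 5 business days from Thursday, 21 January 2027 (Jan 25, Jan 26, Jan 27, Jan 28, Feb 1, skipping weekends and the listed holidays on Jan 22, Jan 29) reaches Monday, 1 February 2027.

1 February 2027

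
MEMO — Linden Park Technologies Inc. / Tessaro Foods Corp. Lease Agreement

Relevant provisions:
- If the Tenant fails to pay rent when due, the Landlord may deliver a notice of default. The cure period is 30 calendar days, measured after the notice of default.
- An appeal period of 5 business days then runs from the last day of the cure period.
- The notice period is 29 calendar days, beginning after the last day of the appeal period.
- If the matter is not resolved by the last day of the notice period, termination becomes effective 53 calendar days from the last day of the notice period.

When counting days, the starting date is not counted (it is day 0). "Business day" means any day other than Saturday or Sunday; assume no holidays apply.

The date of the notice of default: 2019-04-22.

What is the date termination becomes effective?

The last day of the cure period: 2019-04-22 + 30 days = 2019-05-22.
The last day of the appeal period: counting 5 business days from Wednesday, 2019-05-22 (May 23, May 24, May 27, May 28, May 29, skipping weekends) reaches Wednesday, 2019-05-29.
The last day of the notice period: 29 calendar days after 2019-05-29 is 2019-06-27.
Adding 53 calendar days to 2019-06-27 gives 2019-08-19, which is the date termination becomes effective.

2019-08-19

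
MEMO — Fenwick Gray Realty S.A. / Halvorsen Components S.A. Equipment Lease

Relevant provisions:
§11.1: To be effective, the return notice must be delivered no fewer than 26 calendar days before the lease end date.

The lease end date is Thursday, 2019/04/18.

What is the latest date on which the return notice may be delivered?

2019/03/23

Counting back 26 calendar days from 2019/04/18 gives 2019/03/23.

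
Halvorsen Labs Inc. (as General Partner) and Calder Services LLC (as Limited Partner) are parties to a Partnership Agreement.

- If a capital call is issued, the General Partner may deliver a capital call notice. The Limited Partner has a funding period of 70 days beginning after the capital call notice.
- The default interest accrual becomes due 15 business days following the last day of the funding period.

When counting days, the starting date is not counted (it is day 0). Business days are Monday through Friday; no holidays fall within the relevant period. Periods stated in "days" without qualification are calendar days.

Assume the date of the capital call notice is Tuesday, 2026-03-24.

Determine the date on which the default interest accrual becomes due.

2026-06-23

Adding 70 calendar days to 2026-03-24 gives 2026-06-02, which is the last day of the funding period.
From Tuesday, 2026-06-02, 15 business days (Jun 3, Jun 4, Jun 5, Jun 8, …, Jun 19, Jun 22, Jun 23, skipping weekends) brings us to Tuesday, 2026-06-23, which is the date on which the default interest accrual becomes due.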